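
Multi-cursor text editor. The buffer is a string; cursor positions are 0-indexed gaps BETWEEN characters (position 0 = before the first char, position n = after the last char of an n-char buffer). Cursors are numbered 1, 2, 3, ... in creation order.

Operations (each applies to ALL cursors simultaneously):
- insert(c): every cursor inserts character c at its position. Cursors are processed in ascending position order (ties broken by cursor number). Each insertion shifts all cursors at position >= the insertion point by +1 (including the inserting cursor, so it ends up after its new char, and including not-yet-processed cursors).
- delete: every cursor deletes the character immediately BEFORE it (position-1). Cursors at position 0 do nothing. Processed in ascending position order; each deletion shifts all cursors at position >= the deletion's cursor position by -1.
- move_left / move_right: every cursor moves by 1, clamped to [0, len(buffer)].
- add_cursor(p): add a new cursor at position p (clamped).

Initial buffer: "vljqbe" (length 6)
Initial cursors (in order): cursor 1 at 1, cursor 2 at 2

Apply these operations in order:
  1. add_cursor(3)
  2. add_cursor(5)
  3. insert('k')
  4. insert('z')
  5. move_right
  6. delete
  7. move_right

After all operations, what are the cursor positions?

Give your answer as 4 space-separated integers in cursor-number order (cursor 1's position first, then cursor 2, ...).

After op 1 (add_cursor(3)): buffer="vljqbe" (len 6), cursors c1@1 c2@2 c3@3, authorship ......
After op 2 (add_cursor(5)): buffer="vljqbe" (len 6), cursors c1@1 c2@2 c3@3 c4@5, authorship ......
After op 3 (insert('k')): buffer="vklkjkqbke" (len 10), cursors c1@2 c2@4 c3@6 c4@9, authorship .1.2.3..4.
After op 4 (insert('z')): buffer="vkzlkzjkzqbkze" (len 14), cursors c1@3 c2@6 c3@9 c4@13, authorship .11.22.33..44.
After op 5 (move_right): buffer="vkzlkzjkzqbkze" (len 14), cursors c1@4 c2@7 c3@10 c4@14, authorship .11.22.33..44.
After op 6 (delete): buffer="vkzkzkzbkz" (len 10), cursors c1@3 c2@5 c3@7 c4@10, authorship .112233.44
After op 7 (move_right): buffer="vkzkzkzbkz" (len 10), cursors c1@4 c2@6 c3@8 c4@10, authorship .112233.44

Answer: 4 6 8 10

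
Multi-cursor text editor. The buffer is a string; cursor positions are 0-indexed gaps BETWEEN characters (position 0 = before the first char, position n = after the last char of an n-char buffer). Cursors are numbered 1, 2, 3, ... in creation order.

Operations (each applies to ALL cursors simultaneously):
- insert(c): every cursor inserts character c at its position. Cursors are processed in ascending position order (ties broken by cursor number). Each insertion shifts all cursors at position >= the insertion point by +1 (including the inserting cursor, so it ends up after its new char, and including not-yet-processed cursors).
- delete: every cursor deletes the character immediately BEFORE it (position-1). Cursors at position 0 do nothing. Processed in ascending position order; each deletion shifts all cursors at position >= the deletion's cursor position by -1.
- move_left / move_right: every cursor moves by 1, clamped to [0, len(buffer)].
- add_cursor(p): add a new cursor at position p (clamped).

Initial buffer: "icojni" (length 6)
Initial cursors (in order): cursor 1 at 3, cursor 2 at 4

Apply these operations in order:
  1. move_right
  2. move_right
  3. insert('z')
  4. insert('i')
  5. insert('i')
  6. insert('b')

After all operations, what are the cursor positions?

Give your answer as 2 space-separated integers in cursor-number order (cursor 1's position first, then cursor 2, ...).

Answer: 9 14

Derivation:
After op 1 (move_right): buffer="icojni" (len 6), cursors c1@4 c2@5, authorship ......
After op 2 (move_right): buffer="icojni" (len 6), cursors c1@5 c2@6, authorship ......
After op 3 (insert('z')): buffer="icojnziz" (len 8), cursors c1@6 c2@8, authorship .....1.2
After op 4 (insert('i')): buffer="icojnziizi" (len 10), cursors c1@7 c2@10, authorship .....11.22
After op 5 (insert('i')): buffer="icojnziiizii" (len 12), cursors c1@8 c2@12, authorship .....111.222
After op 6 (insert('b')): buffer="icojnziibiziib" (len 14), cursors c1@9 c2@14, authorship .....1111.2222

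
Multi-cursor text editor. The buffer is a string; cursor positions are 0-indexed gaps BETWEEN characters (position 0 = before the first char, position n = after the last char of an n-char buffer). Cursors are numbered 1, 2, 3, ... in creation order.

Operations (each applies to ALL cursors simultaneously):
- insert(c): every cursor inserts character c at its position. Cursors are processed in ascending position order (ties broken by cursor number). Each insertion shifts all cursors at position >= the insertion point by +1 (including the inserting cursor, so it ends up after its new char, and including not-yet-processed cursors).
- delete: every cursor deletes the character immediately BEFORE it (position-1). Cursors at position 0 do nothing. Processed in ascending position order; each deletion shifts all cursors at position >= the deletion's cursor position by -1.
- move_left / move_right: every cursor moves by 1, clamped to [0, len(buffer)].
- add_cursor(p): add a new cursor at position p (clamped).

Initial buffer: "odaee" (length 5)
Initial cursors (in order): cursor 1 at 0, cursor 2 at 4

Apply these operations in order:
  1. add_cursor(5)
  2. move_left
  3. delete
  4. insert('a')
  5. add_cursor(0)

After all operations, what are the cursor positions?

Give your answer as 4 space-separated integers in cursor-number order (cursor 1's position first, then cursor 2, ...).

After op 1 (add_cursor(5)): buffer="odaee" (len 5), cursors c1@0 c2@4 c3@5, authorship .....
After op 2 (move_left): buffer="odaee" (len 5), cursors c1@0 c2@3 c3@4, authorship .....
After op 3 (delete): buffer="ode" (len 3), cursors c1@0 c2@2 c3@2, authorship ...
After op 4 (insert('a')): buffer="aodaae" (len 6), cursors c1@1 c2@5 c3@5, authorship 1..23.
After op 5 (add_cursor(0)): buffer="aodaae" (len 6), cursors c4@0 c1@1 c2@5 c3@5, authorship 1..23.

Answer: 1 5 5 0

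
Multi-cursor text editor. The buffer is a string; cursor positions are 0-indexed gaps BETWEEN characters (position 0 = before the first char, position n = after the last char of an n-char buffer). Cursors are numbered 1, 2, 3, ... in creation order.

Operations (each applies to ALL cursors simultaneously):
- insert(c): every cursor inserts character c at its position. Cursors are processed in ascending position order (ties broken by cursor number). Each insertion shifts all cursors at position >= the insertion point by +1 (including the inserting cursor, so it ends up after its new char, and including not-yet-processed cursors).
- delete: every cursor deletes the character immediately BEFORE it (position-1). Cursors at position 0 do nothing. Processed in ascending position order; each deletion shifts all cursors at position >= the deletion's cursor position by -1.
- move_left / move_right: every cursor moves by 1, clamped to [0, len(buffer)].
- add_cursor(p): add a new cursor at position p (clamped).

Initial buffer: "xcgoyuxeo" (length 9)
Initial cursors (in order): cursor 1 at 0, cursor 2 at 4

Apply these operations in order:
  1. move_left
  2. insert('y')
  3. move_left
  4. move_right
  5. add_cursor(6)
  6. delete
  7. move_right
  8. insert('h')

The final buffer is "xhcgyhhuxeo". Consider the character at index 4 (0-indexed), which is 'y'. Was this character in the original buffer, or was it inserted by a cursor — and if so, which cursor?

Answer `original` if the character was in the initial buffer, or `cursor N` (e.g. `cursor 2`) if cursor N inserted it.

Answer: original

Derivation:
After op 1 (move_left): buffer="xcgoyuxeo" (len 9), cursors c1@0 c2@3, authorship .........
After op 2 (insert('y')): buffer="yxcgyoyuxeo" (len 11), cursors c1@1 c2@5, authorship 1...2......
After op 3 (move_left): buffer="yxcgyoyuxeo" (len 11), cursors c1@0 c2@4, authorship 1...2......
After op 4 (move_right): buffer="yxcgyoyuxeo" (len 11), cursors c1@1 c2@5, authorship 1...2......
After op 5 (add_cursor(6)): buffer="yxcgyoyuxeo" (len 11), cursors c1@1 c2@5 c3@6, authorship 1...2......
After op 6 (delete): buffer="xcgyuxeo" (len 8), cursors c1@0 c2@3 c3@3, authorship ........
After op 7 (move_right): buffer="xcgyuxeo" (len 8), cursors c1@1 c2@4 c3@4, authorship ........
After op 8 (insert('h')): buffer="xhcgyhhuxeo" (len 11), cursors c1@2 c2@7 c3@7, authorship .1...23....
Authorship (.=original, N=cursor N): . 1 . . . 2 3 . . . .
Index 4: author = original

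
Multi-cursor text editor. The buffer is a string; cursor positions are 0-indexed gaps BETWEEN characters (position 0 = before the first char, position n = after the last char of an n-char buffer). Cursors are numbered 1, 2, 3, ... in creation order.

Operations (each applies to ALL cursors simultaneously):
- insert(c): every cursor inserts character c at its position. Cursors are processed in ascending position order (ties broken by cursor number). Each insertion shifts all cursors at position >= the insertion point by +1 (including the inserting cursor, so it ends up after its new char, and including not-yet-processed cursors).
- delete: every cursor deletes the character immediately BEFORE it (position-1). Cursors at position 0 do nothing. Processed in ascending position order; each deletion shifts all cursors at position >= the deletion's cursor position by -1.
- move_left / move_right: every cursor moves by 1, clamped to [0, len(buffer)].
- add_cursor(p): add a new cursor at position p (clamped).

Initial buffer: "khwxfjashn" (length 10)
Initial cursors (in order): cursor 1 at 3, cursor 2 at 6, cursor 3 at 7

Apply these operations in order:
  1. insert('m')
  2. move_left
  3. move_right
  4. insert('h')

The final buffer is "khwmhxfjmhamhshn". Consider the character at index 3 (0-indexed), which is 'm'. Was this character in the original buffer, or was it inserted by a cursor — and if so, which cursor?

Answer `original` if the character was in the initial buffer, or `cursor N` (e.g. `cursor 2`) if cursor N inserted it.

Answer: cursor 1

Derivation:
After op 1 (insert('m')): buffer="khwmxfjmamshn" (len 13), cursors c1@4 c2@8 c3@10, authorship ...1...2.3...
After op 2 (move_left): buffer="khwmxfjmamshn" (len 13), cursors c1@3 c2@7 c3@9, authorship ...1...2.3...
After op 3 (move_right): buffer="khwmxfjmamshn" (len 13), cursors c1@4 c2@8 c3@10, authorship ...1...2.3...
After op 4 (insert('h')): buffer="khwmhxfjmhamhshn" (len 16), cursors c1@5 c2@10 c3@13, authorship ...11...22.33...
Authorship (.=original, N=cursor N): . . . 1 1 . . . 2 2 . 3 3 . . .
Index 3: author = 1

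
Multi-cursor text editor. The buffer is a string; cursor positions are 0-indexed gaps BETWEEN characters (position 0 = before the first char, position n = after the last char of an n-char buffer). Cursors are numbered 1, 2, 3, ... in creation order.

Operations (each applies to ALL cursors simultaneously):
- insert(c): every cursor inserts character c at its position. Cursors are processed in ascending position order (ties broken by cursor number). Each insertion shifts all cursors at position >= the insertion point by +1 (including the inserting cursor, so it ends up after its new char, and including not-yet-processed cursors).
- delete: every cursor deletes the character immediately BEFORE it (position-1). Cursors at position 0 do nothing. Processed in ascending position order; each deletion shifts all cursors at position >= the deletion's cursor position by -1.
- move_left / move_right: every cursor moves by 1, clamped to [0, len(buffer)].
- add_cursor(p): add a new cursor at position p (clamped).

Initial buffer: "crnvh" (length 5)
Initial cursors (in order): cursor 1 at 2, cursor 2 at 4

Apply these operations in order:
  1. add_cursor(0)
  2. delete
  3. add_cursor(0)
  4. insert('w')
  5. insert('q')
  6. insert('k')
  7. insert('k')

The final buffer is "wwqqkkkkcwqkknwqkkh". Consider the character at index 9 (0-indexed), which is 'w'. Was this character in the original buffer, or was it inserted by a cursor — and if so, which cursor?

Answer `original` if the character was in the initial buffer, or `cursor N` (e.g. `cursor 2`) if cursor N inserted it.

Answer: cursor 1

Derivation:
After op 1 (add_cursor(0)): buffer="crnvh" (len 5), cursors c3@0 c1@2 c2@4, authorship .....
After op 2 (delete): buffer="cnh" (len 3), cursors c3@0 c1@1 c2@2, authorship ...
After op 3 (add_cursor(0)): buffer="cnh" (len 3), cursors c3@0 c4@0 c1@1 c2@2, authorship ...
After op 4 (insert('w')): buffer="wwcwnwh" (len 7), cursors c3@2 c4@2 c1@4 c2@6, authorship 34.1.2.
After op 5 (insert('q')): buffer="wwqqcwqnwqh" (len 11), cursors c3@4 c4@4 c1@7 c2@10, authorship 3434.11.22.
After op 6 (insert('k')): buffer="wwqqkkcwqknwqkh" (len 15), cursors c3@6 c4@6 c1@10 c2@14, authorship 343434.111.222.
After op 7 (insert('k')): buffer="wwqqkkkkcwqkknwqkkh" (len 19), cursors c3@8 c4@8 c1@13 c2@18, authorship 34343434.1111.2222.
Authorship (.=original, N=cursor N): 3 4 3 4 3 4 3 4 . 1 1 1 1 . 2 2 2 2 .
Index 9: author = 1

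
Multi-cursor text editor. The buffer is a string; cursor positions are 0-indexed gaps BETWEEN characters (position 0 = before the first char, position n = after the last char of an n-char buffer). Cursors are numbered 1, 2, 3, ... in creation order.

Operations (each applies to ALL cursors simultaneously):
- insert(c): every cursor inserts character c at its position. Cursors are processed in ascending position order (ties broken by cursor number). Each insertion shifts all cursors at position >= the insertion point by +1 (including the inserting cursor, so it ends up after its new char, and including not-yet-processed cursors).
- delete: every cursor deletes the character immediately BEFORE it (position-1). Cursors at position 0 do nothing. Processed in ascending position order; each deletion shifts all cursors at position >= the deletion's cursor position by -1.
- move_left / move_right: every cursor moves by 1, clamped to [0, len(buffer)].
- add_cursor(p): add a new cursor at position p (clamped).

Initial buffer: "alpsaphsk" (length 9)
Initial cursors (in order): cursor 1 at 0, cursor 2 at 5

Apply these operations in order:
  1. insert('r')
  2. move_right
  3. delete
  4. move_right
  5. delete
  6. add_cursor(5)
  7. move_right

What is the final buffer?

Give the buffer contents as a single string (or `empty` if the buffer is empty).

After op 1 (insert('r')): buffer="ralpsarphsk" (len 11), cursors c1@1 c2@7, authorship 1.....2....
After op 2 (move_right): buffer="ralpsarphsk" (len 11), cursors c1@2 c2@8, authorship 1.....2....
After op 3 (delete): buffer="rlpsarhsk" (len 9), cursors c1@1 c2@6, authorship 1....2...
After op 4 (move_right): buffer="rlpsarhsk" (len 9), cursors c1@2 c2@7, authorship 1....2...
After op 5 (delete): buffer="rpsarsk" (len 7), cursors c1@1 c2@5, authorship 1...2..
After op 6 (add_cursor(5)): buffer="rpsarsk" (len 7), cursors c1@1 c2@5 c3@5, authorship 1...2..
After op 7 (move_right): buffer="rpsarsk" (len 7), cursors c1@2 c2@6 c3@6, authorship 1...2..

Answer: rpsarsk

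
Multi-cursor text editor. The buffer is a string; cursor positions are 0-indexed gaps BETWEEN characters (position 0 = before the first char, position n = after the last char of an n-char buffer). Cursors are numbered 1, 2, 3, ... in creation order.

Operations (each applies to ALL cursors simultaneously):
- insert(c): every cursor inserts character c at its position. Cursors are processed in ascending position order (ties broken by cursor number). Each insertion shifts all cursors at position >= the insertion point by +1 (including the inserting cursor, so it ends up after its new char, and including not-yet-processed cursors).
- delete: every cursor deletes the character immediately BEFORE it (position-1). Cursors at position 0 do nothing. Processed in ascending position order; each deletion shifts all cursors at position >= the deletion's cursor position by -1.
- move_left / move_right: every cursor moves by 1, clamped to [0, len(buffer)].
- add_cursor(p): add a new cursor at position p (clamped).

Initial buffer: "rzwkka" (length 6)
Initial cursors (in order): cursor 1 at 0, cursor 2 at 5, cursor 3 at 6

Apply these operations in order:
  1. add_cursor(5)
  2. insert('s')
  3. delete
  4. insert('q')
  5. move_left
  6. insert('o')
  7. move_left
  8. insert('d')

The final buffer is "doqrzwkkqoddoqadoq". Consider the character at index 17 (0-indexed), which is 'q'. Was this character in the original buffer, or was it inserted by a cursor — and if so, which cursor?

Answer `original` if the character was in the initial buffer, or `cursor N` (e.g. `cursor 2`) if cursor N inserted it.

After op 1 (add_cursor(5)): buffer="rzwkka" (len 6), cursors c1@0 c2@5 c4@5 c3@6, authorship ......
After op 2 (insert('s')): buffer="srzwkkssas" (len 10), cursors c1@1 c2@8 c4@8 c3@10, authorship 1.....24.3
After op 3 (delete): buffer="rzwkka" (len 6), cursors c1@0 c2@5 c4@5 c3@6, authorship ......
After op 4 (insert('q')): buffer="qrzwkkqqaq" (len 10), cursors c1@1 c2@8 c4@8 c3@10, authorship 1.....24.3
After op 5 (move_left): buffer="qrzwkkqqaq" (len 10), cursors c1@0 c2@7 c4@7 c3@9, authorship 1.....24.3
After op 6 (insert('o')): buffer="oqrzwkkqooqaoq" (len 14), cursors c1@1 c2@10 c4@10 c3@13, authorship 11.....2244.33
After op 7 (move_left): buffer="oqrzwkkqooqaoq" (len 14), cursors c1@0 c2@9 c4@9 c3@12, authorship 11.....2244.33
After op 8 (insert('d')): buffer="doqrzwkkqoddoqadoq" (len 18), cursors c1@1 c2@12 c4@12 c3@16, authorship 111.....222444.333
Authorship (.=original, N=cursor N): 1 1 1 . . . . . 2 2 2 4 4 4 . 3 3 3
Index 17: author = 3

Answer: cursor 3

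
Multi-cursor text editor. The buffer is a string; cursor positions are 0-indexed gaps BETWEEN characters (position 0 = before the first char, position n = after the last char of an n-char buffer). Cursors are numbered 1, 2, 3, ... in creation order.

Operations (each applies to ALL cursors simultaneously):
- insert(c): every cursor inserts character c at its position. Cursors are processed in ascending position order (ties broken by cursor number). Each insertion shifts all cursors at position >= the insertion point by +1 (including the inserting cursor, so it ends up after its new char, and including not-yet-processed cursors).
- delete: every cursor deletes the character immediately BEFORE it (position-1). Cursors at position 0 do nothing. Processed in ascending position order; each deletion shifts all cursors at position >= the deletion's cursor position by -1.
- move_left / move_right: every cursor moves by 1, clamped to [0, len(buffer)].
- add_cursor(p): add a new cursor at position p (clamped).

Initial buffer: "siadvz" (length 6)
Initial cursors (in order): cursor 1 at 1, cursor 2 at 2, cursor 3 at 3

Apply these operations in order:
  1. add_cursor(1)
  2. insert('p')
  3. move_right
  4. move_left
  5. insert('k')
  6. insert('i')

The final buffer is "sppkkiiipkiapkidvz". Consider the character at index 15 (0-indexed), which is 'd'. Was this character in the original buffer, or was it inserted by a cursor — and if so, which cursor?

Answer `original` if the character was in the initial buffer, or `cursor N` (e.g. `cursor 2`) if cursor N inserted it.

After op 1 (add_cursor(1)): buffer="siadvz" (len 6), cursors c1@1 c4@1 c2@2 c3@3, authorship ......
After op 2 (insert('p')): buffer="sppipapdvz" (len 10), cursors c1@3 c4@3 c2@5 c3@7, authorship .14.2.3...
After op 3 (move_right): buffer="sppipapdvz" (len 10), cursors c1@4 c4@4 c2@6 c3@8, authorship .14.2.3...
After op 4 (move_left): buffer="sppipapdvz" (len 10), cursors c1@3 c4@3 c2@5 c3@7, authorship .14.2.3...
After op 5 (insert('k')): buffer="sppkkipkapkdvz" (len 14), cursors c1@5 c4@5 c2@8 c3@11, authorship .1414.22.33...
After op 6 (insert('i')): buffer="sppkkiiipkiapkidvz" (len 18), cursors c1@7 c4@7 c2@11 c3@15, authorship .141414.222.333...
Authorship (.=original, N=cursor N): . 1 4 1 4 1 4 . 2 2 2 . 3 3 3 . . .
Index 15: author = original

Answer: original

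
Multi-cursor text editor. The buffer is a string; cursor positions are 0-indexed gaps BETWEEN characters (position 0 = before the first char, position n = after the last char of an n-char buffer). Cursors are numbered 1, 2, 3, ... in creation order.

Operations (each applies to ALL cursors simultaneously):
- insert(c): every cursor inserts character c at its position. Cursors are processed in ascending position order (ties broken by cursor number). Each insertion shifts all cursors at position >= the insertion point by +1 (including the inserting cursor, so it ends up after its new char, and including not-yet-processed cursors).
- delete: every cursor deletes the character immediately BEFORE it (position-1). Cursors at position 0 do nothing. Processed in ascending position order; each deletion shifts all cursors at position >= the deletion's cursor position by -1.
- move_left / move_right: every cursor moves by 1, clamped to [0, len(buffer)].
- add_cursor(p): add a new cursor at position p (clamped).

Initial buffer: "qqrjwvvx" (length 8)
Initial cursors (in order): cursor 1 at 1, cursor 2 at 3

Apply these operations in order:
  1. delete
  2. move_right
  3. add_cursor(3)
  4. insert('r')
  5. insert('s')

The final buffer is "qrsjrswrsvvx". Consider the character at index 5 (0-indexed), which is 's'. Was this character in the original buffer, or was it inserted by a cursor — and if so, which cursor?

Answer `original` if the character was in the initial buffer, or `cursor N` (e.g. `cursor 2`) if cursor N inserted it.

Answer: cursor 2

Derivation:
After op 1 (delete): buffer="qjwvvx" (len 6), cursors c1@0 c2@1, authorship ......
After op 2 (move_right): buffer="qjwvvx" (len 6), cursors c1@1 c2@2, authorship ......
After op 3 (add_cursor(3)): buffer="qjwvvx" (len 6), cursors c1@1 c2@2 c3@3, authorship ......
After op 4 (insert('r')): buffer="qrjrwrvvx" (len 9), cursors c1@2 c2@4 c3@6, authorship .1.2.3...
After op 5 (insert('s')): buffer="qrsjrswrsvvx" (len 12), cursors c1@3 c2@6 c3@9, authorship .11.22.33...
Authorship (.=original, N=cursor N): . 1 1 . 2 2 . 3 3 . . .
Index 5: author = 2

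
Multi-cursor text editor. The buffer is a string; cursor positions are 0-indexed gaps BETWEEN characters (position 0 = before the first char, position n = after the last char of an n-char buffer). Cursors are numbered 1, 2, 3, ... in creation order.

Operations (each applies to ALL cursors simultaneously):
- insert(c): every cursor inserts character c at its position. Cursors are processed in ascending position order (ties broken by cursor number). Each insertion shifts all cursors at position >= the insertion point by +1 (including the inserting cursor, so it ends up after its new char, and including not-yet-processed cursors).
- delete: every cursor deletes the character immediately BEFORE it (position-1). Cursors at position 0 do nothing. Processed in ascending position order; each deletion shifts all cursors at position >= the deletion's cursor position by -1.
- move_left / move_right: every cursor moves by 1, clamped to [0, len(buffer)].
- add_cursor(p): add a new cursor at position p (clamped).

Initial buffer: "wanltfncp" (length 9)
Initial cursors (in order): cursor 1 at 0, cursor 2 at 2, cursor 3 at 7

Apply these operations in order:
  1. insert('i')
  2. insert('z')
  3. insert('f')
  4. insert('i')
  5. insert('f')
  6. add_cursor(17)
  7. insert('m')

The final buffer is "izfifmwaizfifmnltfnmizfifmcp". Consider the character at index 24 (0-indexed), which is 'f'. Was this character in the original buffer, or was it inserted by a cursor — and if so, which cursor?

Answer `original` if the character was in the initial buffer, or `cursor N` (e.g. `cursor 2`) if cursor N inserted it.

Answer: cursor 3

Derivation:
After op 1 (insert('i')): buffer="iwainltfnicp" (len 12), cursors c1@1 c2@4 c3@10, authorship 1..2.....3..
After op 2 (insert('z')): buffer="izwaiznltfnizcp" (len 15), cursors c1@2 c2@6 c3@13, authorship 11..22.....33..
After op 3 (insert('f')): buffer="izfwaizfnltfnizfcp" (len 18), cursors c1@3 c2@8 c3@16, authorship 111..222.....333..
After op 4 (insert('i')): buffer="izfiwaizfinltfnizficp" (len 21), cursors c1@4 c2@10 c3@19, authorship 1111..2222.....3333..
After op 5 (insert('f')): buffer="izfifwaizfifnltfnizfifcp" (len 24), cursors c1@5 c2@12 c3@22, authorship 11111..22222.....33333..
After op 6 (add_cursor(17)): buffer="izfifwaizfifnltfnizfifcp" (len 24), cursors c1@5 c2@12 c4@17 c3@22, authorship 11111..22222.....33333..
After op 7 (insert('m')): buffer="izfifmwaizfifmnltfnmizfifmcp" (len 28), cursors c1@6 c2@14 c4@20 c3@26, authorship 111111..222222.....4333333..
Authorship (.=original, N=cursor N): 1 1 1 1 1 1 . . 2 2 2 2 2 2 . . . . . 4 3 3 3 3 3 3 . .
Index 24: author = 3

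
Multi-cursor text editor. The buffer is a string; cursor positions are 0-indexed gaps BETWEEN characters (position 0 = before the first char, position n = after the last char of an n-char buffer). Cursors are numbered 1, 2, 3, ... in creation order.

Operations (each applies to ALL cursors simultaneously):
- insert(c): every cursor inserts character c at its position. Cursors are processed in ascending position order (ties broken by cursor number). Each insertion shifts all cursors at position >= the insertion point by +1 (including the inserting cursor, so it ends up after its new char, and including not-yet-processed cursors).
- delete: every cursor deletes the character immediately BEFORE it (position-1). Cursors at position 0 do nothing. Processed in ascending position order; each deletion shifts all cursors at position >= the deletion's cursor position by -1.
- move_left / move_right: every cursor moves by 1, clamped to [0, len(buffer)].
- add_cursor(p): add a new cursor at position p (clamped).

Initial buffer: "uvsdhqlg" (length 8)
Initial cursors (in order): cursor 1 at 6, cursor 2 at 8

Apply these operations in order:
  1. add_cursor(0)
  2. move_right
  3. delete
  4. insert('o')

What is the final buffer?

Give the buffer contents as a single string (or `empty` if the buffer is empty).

After op 1 (add_cursor(0)): buffer="uvsdhqlg" (len 8), cursors c3@0 c1@6 c2@8, authorship ........
After op 2 (move_right): buffer="uvsdhqlg" (len 8), cursors c3@1 c1@7 c2@8, authorship ........
After op 3 (delete): buffer="vsdhq" (len 5), cursors c3@0 c1@5 c2@5, authorship .....
After op 4 (insert('o')): buffer="ovsdhqoo" (len 8), cursors c3@1 c1@8 c2@8, authorship 3.....12

Answer: ovsdhqoo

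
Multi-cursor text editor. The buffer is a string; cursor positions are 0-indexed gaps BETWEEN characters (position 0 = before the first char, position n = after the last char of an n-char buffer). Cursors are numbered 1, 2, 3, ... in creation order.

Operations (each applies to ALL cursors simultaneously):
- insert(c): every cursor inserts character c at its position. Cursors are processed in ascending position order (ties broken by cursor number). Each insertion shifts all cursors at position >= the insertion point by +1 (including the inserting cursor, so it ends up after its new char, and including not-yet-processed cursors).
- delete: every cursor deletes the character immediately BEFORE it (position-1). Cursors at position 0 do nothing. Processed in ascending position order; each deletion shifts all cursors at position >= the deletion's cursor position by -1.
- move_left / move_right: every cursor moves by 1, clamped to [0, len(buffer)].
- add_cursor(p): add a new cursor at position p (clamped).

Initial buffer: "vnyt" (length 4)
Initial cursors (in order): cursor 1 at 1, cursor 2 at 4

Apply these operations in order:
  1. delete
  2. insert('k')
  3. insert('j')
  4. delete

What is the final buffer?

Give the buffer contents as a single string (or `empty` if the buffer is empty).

After op 1 (delete): buffer="ny" (len 2), cursors c1@0 c2@2, authorship ..
After op 2 (insert('k')): buffer="knyk" (len 4), cursors c1@1 c2@4, authorship 1..2
After op 3 (insert('j')): buffer="kjnykj" (len 6), cursors c1@2 c2@6, authorship 11..22
After op 4 (delete): buffer="knyk" (len 4), cursors c1@1 c2@4, authorship 1..2

Answer: knyk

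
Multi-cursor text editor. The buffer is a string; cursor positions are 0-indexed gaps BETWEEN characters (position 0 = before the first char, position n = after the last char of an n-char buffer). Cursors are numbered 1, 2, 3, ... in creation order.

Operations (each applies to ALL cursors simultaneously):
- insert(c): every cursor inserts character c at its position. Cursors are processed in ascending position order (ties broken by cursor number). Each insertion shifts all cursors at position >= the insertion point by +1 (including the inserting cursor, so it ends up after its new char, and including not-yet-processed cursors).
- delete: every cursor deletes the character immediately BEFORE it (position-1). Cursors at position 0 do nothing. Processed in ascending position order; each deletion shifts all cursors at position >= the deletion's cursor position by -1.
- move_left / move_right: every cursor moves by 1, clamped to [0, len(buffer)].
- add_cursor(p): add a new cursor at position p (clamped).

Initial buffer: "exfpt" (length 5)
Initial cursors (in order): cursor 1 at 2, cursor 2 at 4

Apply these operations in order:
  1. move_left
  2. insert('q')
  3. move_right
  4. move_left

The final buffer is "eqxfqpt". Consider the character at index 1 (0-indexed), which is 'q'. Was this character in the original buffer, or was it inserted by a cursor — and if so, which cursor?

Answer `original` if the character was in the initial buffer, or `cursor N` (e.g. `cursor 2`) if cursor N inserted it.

After op 1 (move_left): buffer="exfpt" (len 5), cursors c1@1 c2@3, authorship .....
After op 2 (insert('q')): buffer="eqxfqpt" (len 7), cursors c1@2 c2@5, authorship .1..2..
After op 3 (move_right): buffer="eqxfqpt" (len 7), cursors c1@3 c2@6, authorship .1..2..
After op 4 (move_left): buffer="eqxfqpt" (len 7), cursors c1@2 c2@5, authorship .1..2..
Authorship (.=original, N=cursor N): . 1 . . 2 . .
Index 1: author = 1

Answer: cursor 1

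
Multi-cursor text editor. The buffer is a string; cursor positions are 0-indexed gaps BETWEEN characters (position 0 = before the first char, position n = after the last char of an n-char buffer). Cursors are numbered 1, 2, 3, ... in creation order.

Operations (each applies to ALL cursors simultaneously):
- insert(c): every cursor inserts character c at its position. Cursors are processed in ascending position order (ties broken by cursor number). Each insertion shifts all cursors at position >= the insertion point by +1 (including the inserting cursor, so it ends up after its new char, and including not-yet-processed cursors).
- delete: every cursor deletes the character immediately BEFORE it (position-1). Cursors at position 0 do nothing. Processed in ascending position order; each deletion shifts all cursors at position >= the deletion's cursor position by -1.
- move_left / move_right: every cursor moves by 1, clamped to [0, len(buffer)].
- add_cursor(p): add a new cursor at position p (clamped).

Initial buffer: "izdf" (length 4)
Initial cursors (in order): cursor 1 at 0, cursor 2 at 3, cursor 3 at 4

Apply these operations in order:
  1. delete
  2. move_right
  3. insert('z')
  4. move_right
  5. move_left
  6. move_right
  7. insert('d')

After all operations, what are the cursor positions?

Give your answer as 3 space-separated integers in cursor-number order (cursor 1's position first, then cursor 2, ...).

After op 1 (delete): buffer="iz" (len 2), cursors c1@0 c2@2 c3@2, authorship ..
After op 2 (move_right): buffer="iz" (len 2), cursors c1@1 c2@2 c3@2, authorship ..
After op 3 (insert('z')): buffer="izzzz" (len 5), cursors c1@2 c2@5 c3@5, authorship .1.23
After op 4 (move_right): buffer="izzzz" (len 5), cursors c1@3 c2@5 c3@5, authorship .1.23
After op 5 (move_left): buffer="izzzz" (len 5), cursors c1@2 c2@4 c3@4, authorship .1.23
After op 6 (move_right): buffer="izzzz" (len 5), cursors c1@3 c2@5 c3@5, authorship .1.23
After op 7 (insert('d')): buffer="izzdzzdd" (len 8), cursors c1@4 c2@8 c3@8, authorship .1.12323

Answer: 4 8 8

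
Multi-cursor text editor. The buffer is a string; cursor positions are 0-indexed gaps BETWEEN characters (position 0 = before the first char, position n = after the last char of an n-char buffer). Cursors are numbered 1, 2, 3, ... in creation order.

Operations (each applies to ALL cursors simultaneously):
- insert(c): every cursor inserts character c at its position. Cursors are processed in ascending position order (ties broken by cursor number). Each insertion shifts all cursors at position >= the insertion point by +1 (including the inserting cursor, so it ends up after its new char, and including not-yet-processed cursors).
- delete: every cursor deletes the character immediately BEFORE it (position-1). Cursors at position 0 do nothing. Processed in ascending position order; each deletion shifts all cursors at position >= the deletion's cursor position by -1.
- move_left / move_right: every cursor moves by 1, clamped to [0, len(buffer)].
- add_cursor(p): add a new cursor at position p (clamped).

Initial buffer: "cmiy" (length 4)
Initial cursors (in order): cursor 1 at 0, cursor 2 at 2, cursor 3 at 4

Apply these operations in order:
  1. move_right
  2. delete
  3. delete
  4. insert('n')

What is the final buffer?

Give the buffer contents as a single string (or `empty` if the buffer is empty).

Answer: nnn

Derivation:
After op 1 (move_right): buffer="cmiy" (len 4), cursors c1@1 c2@3 c3@4, authorship ....
After op 2 (delete): buffer="m" (len 1), cursors c1@0 c2@1 c3@1, authorship .
After op 3 (delete): buffer="" (len 0), cursors c1@0 c2@0 c3@0, authorship 
After op 4 (insert('n')): buffer="nnn" (len 3), cursors c1@3 c2@3 c3@3, authorship 123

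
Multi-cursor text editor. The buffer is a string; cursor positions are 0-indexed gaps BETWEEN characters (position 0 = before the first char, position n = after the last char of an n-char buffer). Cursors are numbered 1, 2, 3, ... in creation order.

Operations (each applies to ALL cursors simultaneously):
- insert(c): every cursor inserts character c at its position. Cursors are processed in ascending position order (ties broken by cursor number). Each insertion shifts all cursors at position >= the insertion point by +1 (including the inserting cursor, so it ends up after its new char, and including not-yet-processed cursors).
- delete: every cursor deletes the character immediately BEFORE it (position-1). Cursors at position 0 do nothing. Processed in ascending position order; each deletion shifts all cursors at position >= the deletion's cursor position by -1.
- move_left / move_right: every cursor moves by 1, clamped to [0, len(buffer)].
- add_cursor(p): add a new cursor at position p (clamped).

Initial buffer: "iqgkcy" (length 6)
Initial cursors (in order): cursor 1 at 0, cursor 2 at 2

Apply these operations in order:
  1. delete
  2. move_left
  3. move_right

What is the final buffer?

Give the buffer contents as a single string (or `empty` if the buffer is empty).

After op 1 (delete): buffer="igkcy" (len 5), cursors c1@0 c2@1, authorship .....
After op 2 (move_left): buffer="igkcy" (len 5), cursors c1@0 c2@0, authorship .....
After op 3 (move_right): buffer="igkcy" (len 5), cursors c1@1 c2@1, authorship .....

Answer: igkcy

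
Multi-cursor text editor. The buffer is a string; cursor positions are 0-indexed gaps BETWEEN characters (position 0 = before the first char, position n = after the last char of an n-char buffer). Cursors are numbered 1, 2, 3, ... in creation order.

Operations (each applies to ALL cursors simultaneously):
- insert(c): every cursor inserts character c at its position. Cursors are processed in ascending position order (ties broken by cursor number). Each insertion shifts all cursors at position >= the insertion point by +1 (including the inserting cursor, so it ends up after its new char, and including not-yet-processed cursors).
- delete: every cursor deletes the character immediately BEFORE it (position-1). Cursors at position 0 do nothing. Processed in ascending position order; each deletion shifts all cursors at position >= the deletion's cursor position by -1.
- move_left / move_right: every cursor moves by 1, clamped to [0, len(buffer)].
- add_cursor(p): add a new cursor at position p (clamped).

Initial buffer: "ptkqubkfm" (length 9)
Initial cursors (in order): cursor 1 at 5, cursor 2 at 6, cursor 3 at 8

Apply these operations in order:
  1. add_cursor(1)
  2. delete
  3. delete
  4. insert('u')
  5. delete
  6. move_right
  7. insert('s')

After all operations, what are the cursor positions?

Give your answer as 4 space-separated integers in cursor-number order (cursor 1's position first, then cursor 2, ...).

Answer: 6 6 6 2

Derivation:
After op 1 (add_cursor(1)): buffer="ptkqubkfm" (len 9), cursors c4@1 c1@5 c2@6 c3@8, authorship .........
After op 2 (delete): buffer="tkqkm" (len 5), cursors c4@0 c1@3 c2@3 c3@4, authorship .....
After op 3 (delete): buffer="tm" (len 2), cursors c4@0 c1@1 c2@1 c3@1, authorship ..
After op 4 (insert('u')): buffer="utuuum" (len 6), cursors c4@1 c1@5 c2@5 c3@5, authorship 4.123.
After op 5 (delete): buffer="tm" (len 2), cursors c4@0 c1@1 c2@1 c3@1, authorship ..
After op 6 (move_right): buffer="tm" (len 2), cursors c4@1 c1@2 c2@2 c3@2, authorship ..
After op 7 (insert('s')): buffer="tsmsss" (len 6), cursors c4@2 c1@6 c2@6 c3@6, authorship .4.123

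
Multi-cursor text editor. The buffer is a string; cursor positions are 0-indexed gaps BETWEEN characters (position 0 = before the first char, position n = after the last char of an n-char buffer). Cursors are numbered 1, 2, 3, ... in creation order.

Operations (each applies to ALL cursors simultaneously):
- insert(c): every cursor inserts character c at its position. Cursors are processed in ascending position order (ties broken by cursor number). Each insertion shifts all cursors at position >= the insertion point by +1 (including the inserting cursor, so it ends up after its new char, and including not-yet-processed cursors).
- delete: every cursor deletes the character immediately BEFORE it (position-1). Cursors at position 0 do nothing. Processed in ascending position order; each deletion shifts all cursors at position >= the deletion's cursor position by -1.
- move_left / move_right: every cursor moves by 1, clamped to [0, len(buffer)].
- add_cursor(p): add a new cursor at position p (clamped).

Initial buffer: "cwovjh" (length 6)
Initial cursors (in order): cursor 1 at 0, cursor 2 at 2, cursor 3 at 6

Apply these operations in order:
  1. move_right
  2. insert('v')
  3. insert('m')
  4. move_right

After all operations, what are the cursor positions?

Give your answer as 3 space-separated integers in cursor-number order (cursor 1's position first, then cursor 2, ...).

After op 1 (move_right): buffer="cwovjh" (len 6), cursors c1@1 c2@3 c3@6, authorship ......
After op 2 (insert('v')): buffer="cvwovvjhv" (len 9), cursors c1@2 c2@5 c3@9, authorship .1..2...3
After op 3 (insert('m')): buffer="cvmwovmvjhvm" (len 12), cursors c1@3 c2@7 c3@12, authorship .11..22...33
After op 4 (move_right): buffer="cvmwovmvjhvm" (len 12), cursors c1@4 c2@8 c3@12, authorship .11..22...33

Answer: 4 8 12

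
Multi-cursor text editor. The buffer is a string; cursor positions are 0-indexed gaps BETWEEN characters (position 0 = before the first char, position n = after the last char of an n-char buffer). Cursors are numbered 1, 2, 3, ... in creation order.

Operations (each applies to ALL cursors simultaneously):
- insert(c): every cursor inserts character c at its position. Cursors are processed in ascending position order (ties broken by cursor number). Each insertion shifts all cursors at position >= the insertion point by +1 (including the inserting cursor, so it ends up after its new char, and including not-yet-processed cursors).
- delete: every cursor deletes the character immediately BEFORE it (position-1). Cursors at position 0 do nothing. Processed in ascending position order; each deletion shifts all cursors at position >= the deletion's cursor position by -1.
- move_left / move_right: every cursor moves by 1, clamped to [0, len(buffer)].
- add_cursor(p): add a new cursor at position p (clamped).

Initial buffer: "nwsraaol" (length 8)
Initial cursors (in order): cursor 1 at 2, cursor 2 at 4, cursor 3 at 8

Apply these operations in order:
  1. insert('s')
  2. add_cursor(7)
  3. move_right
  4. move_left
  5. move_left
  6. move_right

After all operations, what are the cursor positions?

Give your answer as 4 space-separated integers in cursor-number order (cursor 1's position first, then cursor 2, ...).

Answer: 3 6 10 7

Derivation:
After op 1 (insert('s')): buffer="nwssrsaaols" (len 11), cursors c1@3 c2@6 c3@11, authorship ..1..2....3
After op 2 (add_cursor(7)): buffer="nwssrsaaols" (len 11), cursors c1@3 c2@6 c4@7 c3@11, authorship ..1..2....3
After op 3 (move_right): buffer="nwssrsaaols" (len 11), cursors c1@4 c2@7 c4@8 c3@11, authorship ..1..2....3
After op 4 (move_left): buffer="nwssrsaaols" (len 11), cursors c1@3 c2@6 c4@7 c3@10, authorship ..1..2....3
After op 5 (move_left): buffer="nwssrsaaols" (len 11), cursors c1@2 c2@5 c4@6 c3@9, authorship ..1..2....3
After op 6 (move_right): buffer="nwssrsaaols" (len 11), cursors c1@3 c2@6 c4@7 c3@10, authorship ..1..2....3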